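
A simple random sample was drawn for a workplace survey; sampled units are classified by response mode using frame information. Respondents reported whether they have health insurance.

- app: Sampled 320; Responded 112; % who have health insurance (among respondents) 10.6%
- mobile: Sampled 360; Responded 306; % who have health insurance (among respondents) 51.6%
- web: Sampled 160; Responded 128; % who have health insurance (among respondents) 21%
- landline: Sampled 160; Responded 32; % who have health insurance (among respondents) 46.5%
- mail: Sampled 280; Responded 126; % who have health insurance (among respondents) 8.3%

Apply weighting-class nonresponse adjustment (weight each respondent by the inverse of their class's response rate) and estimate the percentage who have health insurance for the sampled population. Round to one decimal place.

27.4%

Class response rates: app 112/320 = 35%, mobile 306/360 = 85%, web 128/160 = 80%, landline 32/160 = 20%, mail 126/280 = 45%.
Each respondent's weight = sampled/responded in their class; summing within a class gives n_sampled, so:
  app: 320 × 10.6 = 3392
  mobile: 360 × 51.6 = 18,576
  web: 160 × 21 = 3360
  landline: 160 × 46.5 = 7440
  mail: 280 × 8.3 = 2324
Adjusted estimate = 35,092 / 1,280 = 27.4156 → 27.4%.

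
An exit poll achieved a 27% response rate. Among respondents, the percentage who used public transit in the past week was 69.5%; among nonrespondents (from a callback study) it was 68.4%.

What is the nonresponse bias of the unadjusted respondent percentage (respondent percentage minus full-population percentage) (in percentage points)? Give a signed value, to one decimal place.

Nonresponse fraction = 1 − 0.27 = 0.73.
Bias = (nonresponse fraction) × (respondent percentage − nonrespondent percentage)
     = 0.73 × (69.5 − 68.4) = 0.73 × 1.1 = 0.803.

+0.8 percentage points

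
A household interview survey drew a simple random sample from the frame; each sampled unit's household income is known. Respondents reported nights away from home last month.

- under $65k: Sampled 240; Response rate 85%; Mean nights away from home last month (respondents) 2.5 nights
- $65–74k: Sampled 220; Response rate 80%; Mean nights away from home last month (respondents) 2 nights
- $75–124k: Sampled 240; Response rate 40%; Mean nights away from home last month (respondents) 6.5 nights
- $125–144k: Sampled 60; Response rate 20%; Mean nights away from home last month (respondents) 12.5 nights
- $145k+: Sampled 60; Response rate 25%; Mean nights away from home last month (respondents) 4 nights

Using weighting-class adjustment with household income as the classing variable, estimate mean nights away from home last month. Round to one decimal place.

4.4

With weight = n_sampled/n_responded per class, the weighted class total is n_sampled:
  under $65k: 240 × 2.5 = 600
  $65–74k: 220 × 2 = 440
  $75–124k: 240 × 6.5 = 1560
  $125–144k: 60 × 12.5 = 750
  $145k+: 60 × 4 = 240
Adjusted estimate = 3590 / 820 = 4.37805 → 4.4.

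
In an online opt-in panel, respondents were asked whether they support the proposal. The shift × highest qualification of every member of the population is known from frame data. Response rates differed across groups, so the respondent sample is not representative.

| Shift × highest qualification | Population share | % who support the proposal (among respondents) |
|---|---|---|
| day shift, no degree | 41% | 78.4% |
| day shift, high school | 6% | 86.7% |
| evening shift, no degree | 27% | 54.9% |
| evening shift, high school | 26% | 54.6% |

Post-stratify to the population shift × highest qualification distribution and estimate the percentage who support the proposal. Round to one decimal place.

66.4%

Weight each group's respondent value by its population share:
  day shift, no degree: 0.41 × 78.4 = 32.144
  day shift, high school: 0.06 × 86.7 = 5.202
  evening shift, no degree: 0.27 × 54.9 = 14.823
  evening shift, high school: 0.26 × 54.6 = 14.196
Post-stratified estimate = 66.365 → 66.4%.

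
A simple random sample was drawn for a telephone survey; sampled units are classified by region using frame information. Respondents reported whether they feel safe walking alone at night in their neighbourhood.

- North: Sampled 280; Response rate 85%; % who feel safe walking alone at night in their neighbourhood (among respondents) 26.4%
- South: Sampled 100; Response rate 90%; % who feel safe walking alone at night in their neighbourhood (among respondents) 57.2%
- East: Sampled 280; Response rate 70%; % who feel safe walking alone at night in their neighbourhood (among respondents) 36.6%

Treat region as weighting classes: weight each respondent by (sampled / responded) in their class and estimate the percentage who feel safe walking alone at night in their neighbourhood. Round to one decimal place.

Inverse-response-rate weighting restores each class to its sampled count, so class totals weight by n_sampled:
  North: 280 × 26.4 = 7392
  South: 100 × 57.2 = 5720
  East: 280 × 36.6 = 10,248
Adjusted estimate = 23,360 / 660 = 35.3939 → 35.4%.

35.4%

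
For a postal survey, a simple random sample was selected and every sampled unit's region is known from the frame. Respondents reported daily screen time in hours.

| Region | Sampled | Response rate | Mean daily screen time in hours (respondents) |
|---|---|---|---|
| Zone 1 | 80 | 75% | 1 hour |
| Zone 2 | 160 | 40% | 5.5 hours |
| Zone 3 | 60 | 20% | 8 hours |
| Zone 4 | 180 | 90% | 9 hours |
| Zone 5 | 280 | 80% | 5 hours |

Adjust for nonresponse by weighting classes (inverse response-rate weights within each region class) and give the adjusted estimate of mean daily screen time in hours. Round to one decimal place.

5.9

Inverse-response-rate weighting restores each class to its sampled count, so class totals weight by n_sampled:
  Zone 1: 80 × 1 = 80
  Zone 2: 160 × 5.5 = 880
  Zone 3: 60 × 8 = 480
  Zone 4: 180 × 9 = 1620
  Zone 5: 280 × 5 = 1400
Adjusted estimate = 4460 / 760 = 5.86842 → 5.9.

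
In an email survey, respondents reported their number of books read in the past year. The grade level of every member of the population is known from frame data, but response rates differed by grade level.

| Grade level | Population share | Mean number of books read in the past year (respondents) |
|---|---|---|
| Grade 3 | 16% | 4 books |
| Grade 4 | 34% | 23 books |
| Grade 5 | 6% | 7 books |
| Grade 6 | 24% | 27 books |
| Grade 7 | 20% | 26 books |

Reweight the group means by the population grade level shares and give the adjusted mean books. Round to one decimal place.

Each cell contributes population-share × respondent value:
  Grade 3: 0.16 × 4 = 0.64
  Grade 4: 0.34 × 23 = 7.82
  Grade 5: 0.06 × 7 = 0.42
  Grade 6: 0.24 × 27 = 6.48
  Grade 7: 0.2 × 26 = 5.2
Post-stratified estimate = 20.56 → 20.6.

20.6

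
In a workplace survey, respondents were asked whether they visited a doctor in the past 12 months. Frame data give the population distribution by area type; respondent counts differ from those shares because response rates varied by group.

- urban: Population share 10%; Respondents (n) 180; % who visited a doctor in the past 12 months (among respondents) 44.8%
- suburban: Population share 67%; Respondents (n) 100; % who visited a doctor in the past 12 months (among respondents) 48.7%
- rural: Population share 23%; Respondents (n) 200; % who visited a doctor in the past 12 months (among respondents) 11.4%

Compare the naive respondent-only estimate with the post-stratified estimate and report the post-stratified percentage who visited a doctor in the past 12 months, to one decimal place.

Naive respondent-only estimate (weights = respondent counts):
  (180/480)×44.8 + (100/480)×48.7 + (200/480)×11.4 = 31.6958%
Post-stratified estimate weights by population shares:
  0.1×44.8 + 0.67×48.7 + 0.23×11.4 = 39.731%

39.7%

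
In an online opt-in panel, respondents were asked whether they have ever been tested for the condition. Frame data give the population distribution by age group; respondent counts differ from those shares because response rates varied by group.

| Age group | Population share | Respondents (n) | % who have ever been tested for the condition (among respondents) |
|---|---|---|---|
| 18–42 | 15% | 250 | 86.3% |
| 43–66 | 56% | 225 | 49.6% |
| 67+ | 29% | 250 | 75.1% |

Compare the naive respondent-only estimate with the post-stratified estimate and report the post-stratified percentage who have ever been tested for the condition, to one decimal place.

Unadjusted (pooled respondent) estimate weights by respondent counts:
  (250/725)×86.3 + (225/725)×49.6 + (250/725)×75.1 = 71.0483%
Reweighting by population age group shares:
  0.15×86.3 + 0.56×49.6 + 0.29×75.1 = 62.5%

62.5%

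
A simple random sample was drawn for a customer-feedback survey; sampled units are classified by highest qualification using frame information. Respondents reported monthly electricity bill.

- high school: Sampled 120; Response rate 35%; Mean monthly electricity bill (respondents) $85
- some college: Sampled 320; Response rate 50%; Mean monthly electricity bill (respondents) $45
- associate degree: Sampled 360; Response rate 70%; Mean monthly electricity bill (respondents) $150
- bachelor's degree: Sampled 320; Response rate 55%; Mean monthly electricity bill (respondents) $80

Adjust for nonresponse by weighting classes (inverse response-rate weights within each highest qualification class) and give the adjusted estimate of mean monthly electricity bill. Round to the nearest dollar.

$93

Weighting each respondent by the inverse class response rate inflates each class back to its sampled size, so the class weight is n_sampled:
  high school: 120 × 85 = 10,200
  some college: 320 × 45 = 14,400
  associate degree: 360 × 150 = 54,000
  bachelor's degree: 320 × 80 = 25,600
Adjusted estimate = 104,200 / 1,120 = 93.0357 → $93.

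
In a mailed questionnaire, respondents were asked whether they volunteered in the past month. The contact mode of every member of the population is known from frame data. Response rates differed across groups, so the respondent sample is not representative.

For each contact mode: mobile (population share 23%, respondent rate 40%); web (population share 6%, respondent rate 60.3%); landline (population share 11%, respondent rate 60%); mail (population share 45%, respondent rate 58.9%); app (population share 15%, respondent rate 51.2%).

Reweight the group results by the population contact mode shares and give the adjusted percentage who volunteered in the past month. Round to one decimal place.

53.6%

Weight each group's respondent value by its population share:
  mobile: 0.23 × 40 = 9.2
  web: 0.06 × 60.3 = 3.618
  landline: 0.11 × 60 = 6.6
  mail: 0.45 × 58.9 = 26.505
  app: 0.15 × 51.2 = 7.68
Post-stratified estimate = 53.603 → 53.6%.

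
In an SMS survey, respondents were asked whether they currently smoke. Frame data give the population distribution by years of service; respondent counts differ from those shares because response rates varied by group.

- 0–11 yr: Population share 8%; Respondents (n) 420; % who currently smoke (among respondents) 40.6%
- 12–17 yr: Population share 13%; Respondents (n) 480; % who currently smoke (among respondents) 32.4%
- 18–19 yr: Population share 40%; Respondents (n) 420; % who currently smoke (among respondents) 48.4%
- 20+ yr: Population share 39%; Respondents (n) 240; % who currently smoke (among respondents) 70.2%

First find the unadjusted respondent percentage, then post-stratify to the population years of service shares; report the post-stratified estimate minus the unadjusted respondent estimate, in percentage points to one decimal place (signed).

Unadjusted (pooled respondent) estimate weights by respondent counts:
  (420/1560)×40.6 + (480/1560)×32.4 + (420/1560)×48.4 + (240/1560)×70.2 = 44.7308%
Reweighting by population years of service shares:
  0.08×40.6 + 0.13×32.4 + 0.4×48.4 + 0.39×70.2 = 54.198%
Difference = 54.198 − 44.7308 = 9.4672 pp.

+9.5 percentage points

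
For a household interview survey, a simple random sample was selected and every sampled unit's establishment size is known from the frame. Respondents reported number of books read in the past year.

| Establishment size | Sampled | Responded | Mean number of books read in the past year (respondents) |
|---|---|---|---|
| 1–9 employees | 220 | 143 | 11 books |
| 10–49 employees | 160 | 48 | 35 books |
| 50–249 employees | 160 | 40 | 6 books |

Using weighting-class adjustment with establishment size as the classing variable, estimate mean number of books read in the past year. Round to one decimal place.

16.6

Class response rates: 1–9 employees 143/220 = 65%, 10–49 employees 48/160 = 30%, 50–249 employees 40/160 = 25%.
Inverse-response-rate weighting restores each class to its sampled count, so class totals weight by n_sampled:
  1–9 employees: 220 × 11 = 2420
  10–49 employees: 160 × 35 = 5600
  50–249 employees: 160 × 6 = 960
Adjusted estimate = 8980 / 540 = 16.6296 → 16.6.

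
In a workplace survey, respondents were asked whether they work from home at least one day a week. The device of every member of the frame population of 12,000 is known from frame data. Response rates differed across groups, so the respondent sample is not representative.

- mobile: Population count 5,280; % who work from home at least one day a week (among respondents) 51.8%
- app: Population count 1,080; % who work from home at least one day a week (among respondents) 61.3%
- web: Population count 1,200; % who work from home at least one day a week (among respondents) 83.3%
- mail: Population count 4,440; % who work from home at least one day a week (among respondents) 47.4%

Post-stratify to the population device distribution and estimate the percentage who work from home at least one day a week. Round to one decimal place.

Weight each group's respondent value by its population share:
  mobile: (5,280/12,000) × 51.8 = 22.792
  app: (1,080/12,000) × 61.3 = 5.517
  web: (1,200/12,000) × 83.3 = 8.33
  mail: (4,440/12,000) × 47.4 = 17.538
Post-stratified estimate = 54.177 → 54.2%.

54.2%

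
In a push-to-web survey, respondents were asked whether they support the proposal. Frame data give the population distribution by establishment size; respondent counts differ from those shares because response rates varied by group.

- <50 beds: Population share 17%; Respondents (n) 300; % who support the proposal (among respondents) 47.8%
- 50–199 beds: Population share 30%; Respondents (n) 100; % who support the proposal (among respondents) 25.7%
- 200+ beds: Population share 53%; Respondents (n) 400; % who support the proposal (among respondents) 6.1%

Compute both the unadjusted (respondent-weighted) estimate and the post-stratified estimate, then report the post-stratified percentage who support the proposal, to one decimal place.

19.1%

Unadjusted (pooled respondent) estimate weights by respondent counts:
  (300/800)×47.8 + (100/800)×25.7 + (400/800)×6.1 = 24.1875%
Post-stratified estimate weights by population shares:
  0.17×47.8 + 0.3×25.7 + 0.53×6.1 = 19.069%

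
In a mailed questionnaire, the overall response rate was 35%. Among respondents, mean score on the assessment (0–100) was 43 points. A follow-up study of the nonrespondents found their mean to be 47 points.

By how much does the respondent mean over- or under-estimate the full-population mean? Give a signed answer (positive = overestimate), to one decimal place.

-2.6

Nonresponse fraction = 1 − 0.35 = 0.65.
Bias = (nonresponse fraction) × (respondent mean − nonrespondent mean)
     = 0.65 × (43 − 47) = 0.65 × -4 = -2.6.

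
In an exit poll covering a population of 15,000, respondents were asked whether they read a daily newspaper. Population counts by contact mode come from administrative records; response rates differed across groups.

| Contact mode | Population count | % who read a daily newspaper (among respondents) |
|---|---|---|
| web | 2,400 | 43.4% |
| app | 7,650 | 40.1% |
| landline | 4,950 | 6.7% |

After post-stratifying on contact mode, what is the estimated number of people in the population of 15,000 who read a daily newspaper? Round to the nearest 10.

Apply each group's respondent rate to its population count:
  web: 2,400 × 43.4% = 1041.6
  app: 7,650 × 40.1% = 3067.65
  landline: 4,950 × 6.7% = 331.65
Estimated total = 4440.9 → 4,440.

4,440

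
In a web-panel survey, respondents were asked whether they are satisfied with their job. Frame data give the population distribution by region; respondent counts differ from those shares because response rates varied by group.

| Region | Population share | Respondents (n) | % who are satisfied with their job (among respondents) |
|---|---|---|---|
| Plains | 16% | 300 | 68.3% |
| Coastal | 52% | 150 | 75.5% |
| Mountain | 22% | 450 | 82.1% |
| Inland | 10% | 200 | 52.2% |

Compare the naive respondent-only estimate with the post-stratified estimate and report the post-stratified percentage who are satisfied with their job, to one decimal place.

73.5%

Naive respondent-only estimate (weights = respondent counts):
  (300/1100)×68.3 + (150/1100)×75.5 + (450/1100)×82.1 + (200/1100)×52.2 = 72%
Post-stratifying to population shares instead:
  0.16×68.3 + 0.52×75.5 + 0.22×82.1 + 0.1×52.2 = 73.47%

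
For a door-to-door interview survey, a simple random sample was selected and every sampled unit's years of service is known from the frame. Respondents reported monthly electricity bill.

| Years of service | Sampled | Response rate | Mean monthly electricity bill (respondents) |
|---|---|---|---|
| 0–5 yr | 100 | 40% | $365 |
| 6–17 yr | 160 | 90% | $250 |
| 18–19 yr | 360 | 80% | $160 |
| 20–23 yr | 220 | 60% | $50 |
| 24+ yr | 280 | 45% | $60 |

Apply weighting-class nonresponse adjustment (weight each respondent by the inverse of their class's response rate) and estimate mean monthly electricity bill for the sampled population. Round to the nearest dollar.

Inverse-response-rate weighting restores each class to its sampled count, so class totals weight by n_sampled:
  0–5 yr: 100 × 365 = 36,500
  6–17 yr: 160 × 250 = 40,000
  18–19 yr: 360 × 160 = 57,600
  20–23 yr: 220 × 50 = 11,000
  24+ yr: 280 × 60 = 16,800
Adjusted estimate = 161,900 / 1,120 = 144.554 → $145.

$145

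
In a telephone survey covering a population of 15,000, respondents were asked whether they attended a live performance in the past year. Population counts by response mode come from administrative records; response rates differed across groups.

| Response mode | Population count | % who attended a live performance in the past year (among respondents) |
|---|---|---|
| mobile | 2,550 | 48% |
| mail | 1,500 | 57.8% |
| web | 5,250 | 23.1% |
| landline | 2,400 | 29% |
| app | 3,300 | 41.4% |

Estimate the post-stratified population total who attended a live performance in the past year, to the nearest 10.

Apply each group's respondent rate to its population count:
  mobile: 2,550 × 48% = 1224
  mail: 1,500 × 57.8% = 867
  web: 5,250 × 23.1% = 1212.75
  landline: 2,400 × 29% = 696
  app: 3,300 × 41.4% = 1366.2
Estimated total = 5365.95 → 5,370.

5,370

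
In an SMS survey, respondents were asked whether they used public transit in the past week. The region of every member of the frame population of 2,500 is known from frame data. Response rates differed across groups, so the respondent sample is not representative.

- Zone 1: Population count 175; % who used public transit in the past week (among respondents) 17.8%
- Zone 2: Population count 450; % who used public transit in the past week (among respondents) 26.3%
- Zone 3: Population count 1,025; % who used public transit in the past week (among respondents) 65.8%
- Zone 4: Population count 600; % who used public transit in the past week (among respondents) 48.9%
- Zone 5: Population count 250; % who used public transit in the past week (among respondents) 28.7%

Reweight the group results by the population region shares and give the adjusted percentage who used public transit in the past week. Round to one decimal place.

Post-stratification weights by population share, not respondent share:
  Zone 1: (175/2,500) × 17.8 = 1.246
  Zone 2: (450/2,500) × 26.3 = 4.734
  Zone 3: (1,025/2,500) × 65.8 = 26.978
  Zone 4: (600/2,500) × 48.9 = 11.736
  Zone 5: (250/2,500) × 28.7 = 2.87
Post-stratified estimate = 47.564 → 47.6%.

47.6%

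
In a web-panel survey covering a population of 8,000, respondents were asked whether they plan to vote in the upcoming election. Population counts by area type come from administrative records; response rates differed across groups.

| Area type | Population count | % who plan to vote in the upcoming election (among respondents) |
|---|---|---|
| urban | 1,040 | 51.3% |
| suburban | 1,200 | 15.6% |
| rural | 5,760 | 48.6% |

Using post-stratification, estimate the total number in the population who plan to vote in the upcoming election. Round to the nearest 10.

3,520

Apply each group's respondent rate to its population count:
  urban: 1,040 × 51.3% = 533.52
  suburban: 1,200 × 15.6% = 187.2
  rural: 5,760 × 48.6% = 2799.36
Estimated total = 3520.08 → 3,520.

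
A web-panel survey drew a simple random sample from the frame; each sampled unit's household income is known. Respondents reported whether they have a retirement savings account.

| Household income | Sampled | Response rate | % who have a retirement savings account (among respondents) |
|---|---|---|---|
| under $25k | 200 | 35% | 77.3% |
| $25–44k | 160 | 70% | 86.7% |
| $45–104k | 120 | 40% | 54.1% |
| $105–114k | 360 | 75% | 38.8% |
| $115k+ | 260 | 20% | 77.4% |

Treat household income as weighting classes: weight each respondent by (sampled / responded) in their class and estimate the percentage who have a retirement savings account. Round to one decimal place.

Inverse-response-rate weighting restores each class to its sampled count, so class totals weight by n_sampled:
  under $25k: 200 × 77.3 = 15,460
  $25–44k: 160 × 86.7 = 13,872
  $45–104k: 120 × 54.1 = 6492
  $105–114k: 360 × 38.8 = 13968
  $115k+: 260 × 77.4 = 20,124
Adjusted estimate = 69,916 / 1,100 = 63.56 → 63.6%.

63.6%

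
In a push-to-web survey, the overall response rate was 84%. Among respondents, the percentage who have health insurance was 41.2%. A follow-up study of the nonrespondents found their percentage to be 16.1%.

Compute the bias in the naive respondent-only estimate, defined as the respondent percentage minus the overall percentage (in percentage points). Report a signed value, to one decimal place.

Nonresponse fraction = 1 − 0.84 = 0.16.
Bias = (nonresponse fraction) × (respondent percentage − nonrespondent percentage)
     = 0.16 × (41.2 − 16.1) = 0.16 × 25.1 = 4.016.

+4.0 percentage points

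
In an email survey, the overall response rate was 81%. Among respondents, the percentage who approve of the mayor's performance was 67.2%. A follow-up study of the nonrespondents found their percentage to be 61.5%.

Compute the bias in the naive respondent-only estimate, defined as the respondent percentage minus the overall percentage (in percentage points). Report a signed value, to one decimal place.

Nonresponse fraction = 1 − 0.81 = 0.19.
Bias = (nonresponse fraction) × (respondent percentage − nonrespondent percentage)
     = 0.19 × (67.2 − 61.5) = 0.19 × 5.7 = 1.083.

+1.1 percentage points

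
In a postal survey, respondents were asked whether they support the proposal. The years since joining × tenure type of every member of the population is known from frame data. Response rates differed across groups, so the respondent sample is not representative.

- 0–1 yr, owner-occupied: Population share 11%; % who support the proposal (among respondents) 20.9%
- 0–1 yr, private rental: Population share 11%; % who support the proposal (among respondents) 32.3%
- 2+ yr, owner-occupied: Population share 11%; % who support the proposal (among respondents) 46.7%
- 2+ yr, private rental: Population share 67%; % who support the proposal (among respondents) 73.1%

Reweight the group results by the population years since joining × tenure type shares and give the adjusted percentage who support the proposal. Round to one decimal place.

Each cell contributes population-share × respondent value:
  0–1 yr, owner-occupied: 0.11 × 20.9 = 2.299
  0–1 yr, private rental: 0.11 × 32.3 = 3.553
  2+ yr, owner-occupied: 0.11 × 46.7 = 5.137
  2+ yr, private rental: 0.67 × 73.1 = 48.977
Post-stratified estimate = 59.966 → 60.0%.

60.0%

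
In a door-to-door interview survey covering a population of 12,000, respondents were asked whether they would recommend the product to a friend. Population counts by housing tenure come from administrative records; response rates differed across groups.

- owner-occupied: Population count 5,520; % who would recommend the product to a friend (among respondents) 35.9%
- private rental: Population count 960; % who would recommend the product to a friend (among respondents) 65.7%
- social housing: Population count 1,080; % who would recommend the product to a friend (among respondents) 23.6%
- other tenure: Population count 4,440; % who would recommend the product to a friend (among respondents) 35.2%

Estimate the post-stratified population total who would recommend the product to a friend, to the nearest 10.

Each cell contributes its population count × the respondent rate:
  owner-occupied: 5,520 × 35.9% = 1981.68
  private rental: 960 × 65.7% = 630.72
  social housing: 1,080 × 23.6% = 254.88
  other tenure: 4,440 × 35.2% = 1562.88
Estimated total = 4430.16 → 4,430.

4,430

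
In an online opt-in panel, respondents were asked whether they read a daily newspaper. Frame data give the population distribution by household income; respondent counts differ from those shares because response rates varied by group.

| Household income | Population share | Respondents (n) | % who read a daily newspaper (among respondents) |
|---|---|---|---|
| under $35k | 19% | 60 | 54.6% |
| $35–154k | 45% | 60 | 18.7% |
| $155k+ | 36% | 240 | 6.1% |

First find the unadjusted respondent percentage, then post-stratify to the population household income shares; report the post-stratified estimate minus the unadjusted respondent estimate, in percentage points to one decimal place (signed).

+4.7 percentage points

Unadjusted (pooled respondent) estimate weights by respondent counts:
  (60/360)×54.6 + (60/360)×18.7 + (240/360)×6.1 = 16.2833%
Post-stratified estimate weights by population shares:
  0.19×54.6 + 0.45×18.7 + 0.36×6.1 = 20.985%
Difference = 20.985 − 16.2833 = 4.7017 pp.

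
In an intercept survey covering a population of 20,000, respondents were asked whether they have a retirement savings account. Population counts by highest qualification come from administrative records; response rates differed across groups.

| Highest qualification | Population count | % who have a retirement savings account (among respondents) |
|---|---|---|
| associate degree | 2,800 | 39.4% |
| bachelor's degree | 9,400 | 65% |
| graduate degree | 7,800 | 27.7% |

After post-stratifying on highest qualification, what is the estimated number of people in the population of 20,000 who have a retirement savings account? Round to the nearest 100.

Estimated count per cell = population count × respondent percentage:
  associate degree: 2,800 × 39.4% = 1103.2
  bachelor's degree: 9,400 × 65% = 6110
  graduate degree: 7,800 × 27.7% = 2160.6
Estimated total = 9373.8 → 9,400.

9,400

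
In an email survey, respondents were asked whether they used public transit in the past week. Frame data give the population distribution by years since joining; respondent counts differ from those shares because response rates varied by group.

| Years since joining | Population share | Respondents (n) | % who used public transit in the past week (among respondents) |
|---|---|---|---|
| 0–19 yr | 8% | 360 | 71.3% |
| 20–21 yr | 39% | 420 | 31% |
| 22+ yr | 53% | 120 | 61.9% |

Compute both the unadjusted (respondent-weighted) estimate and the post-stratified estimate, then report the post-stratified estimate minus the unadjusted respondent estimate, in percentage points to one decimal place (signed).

-0.6 percentage points

Unadjusted (pooled respondent) estimate weights by respondent counts:
  (360/900)×71.3 + (420/900)×31 + (120/900)×61.9 = 51.24%
Reweighting by population years since joining shares:
  0.08×71.3 + 0.39×31 + 0.53×61.9 = 50.601%
Difference = 50.601 − 51.24 = -0.639 pp.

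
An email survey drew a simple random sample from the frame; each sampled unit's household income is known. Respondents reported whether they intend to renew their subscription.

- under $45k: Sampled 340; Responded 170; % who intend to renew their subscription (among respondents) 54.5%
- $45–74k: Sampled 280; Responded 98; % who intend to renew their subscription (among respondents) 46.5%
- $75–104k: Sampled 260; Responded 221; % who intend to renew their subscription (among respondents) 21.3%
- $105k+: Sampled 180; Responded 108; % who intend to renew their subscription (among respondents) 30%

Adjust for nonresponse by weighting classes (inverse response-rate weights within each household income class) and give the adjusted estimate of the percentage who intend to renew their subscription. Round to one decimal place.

40.1%

Response rates by class: under $45k 170/340 = 50%, $45–74k 98/280 = 35%, $75–104k 221/260 = 85%, $105k+ 108/180 = 60%.
Each respondent's weight = sampled/responded in their class; summing within a class gives n_sampled, so:
  under $45k: 340 × 54.5 = 18,530
  $45–74k: 280 × 46.5 = 13,020
  $75–104k: 260 × 21.3 = 5538
  $105k+: 180 × 30 = 5400
Adjusted estimate = 42,488 / 1,060 = 40.083 → 40.1%.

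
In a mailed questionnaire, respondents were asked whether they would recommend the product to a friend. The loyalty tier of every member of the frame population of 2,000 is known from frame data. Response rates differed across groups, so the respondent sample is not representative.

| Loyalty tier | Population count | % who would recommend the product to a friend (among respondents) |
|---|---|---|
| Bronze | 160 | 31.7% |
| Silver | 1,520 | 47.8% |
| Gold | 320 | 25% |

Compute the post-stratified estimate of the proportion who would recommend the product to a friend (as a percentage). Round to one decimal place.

42.9%

Post-stratification weights by population share, not respondent share:
  Bronze: (160/2,000) × 31.7 = 2.536
  Silver: (1,520/2,000) × 47.8 = 36.328
  Gold: (320/2,000) × 25 = 4
Post-stratified estimate = 42.864 → 42.9%.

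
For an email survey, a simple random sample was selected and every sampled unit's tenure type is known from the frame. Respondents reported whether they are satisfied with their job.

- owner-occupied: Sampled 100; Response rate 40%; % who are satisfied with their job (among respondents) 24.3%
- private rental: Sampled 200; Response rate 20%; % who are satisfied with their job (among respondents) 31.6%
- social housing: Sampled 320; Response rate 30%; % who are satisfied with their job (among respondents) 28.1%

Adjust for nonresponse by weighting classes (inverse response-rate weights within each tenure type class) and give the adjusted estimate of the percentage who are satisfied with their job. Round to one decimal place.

28.6%

With weight = n_sampled/n_responded per class, the weighted class total is n_sampled:
  owner-occupied: 100 × 24.3 = 2430
  private rental: 200 × 31.6 = 6320
  social housing: 320 × 28.1 = 8992
Adjusted estimate = 17,742 / 620 = 28.6161 → 28.6%.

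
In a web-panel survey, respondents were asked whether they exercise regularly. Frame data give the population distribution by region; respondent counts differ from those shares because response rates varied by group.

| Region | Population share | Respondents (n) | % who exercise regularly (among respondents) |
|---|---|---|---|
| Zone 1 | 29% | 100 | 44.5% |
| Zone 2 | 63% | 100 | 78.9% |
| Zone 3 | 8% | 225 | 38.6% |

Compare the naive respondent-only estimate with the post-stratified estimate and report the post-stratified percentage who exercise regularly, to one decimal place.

65.7%

Naive respondent-only estimate (weights = respondent counts):
  (100/425)×44.5 + (100/425)×78.9 + (225/425)×38.6 = 49.4706%
Post-stratifying to population shares instead:
  0.29×44.5 + 0.63×78.9 + 0.08×38.6 = 65.7%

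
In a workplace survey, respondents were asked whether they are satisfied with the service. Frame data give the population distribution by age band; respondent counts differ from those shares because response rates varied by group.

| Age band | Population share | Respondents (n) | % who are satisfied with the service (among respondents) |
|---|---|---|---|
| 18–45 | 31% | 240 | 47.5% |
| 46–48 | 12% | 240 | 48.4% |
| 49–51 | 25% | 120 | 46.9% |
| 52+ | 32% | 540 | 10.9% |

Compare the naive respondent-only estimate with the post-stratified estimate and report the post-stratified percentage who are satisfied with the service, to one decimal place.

Naive respondent-only estimate (weights = respondent counts):
  (240/1140)×47.5 + (240/1140)×48.4 + (120/1140)×46.9 + (540/1140)×10.9 = 30.2895%
Post-stratifying to population shares instead:
  0.31×47.5 + 0.12×48.4 + 0.25×46.9 + 0.32×10.9 = 35.746%

35.7%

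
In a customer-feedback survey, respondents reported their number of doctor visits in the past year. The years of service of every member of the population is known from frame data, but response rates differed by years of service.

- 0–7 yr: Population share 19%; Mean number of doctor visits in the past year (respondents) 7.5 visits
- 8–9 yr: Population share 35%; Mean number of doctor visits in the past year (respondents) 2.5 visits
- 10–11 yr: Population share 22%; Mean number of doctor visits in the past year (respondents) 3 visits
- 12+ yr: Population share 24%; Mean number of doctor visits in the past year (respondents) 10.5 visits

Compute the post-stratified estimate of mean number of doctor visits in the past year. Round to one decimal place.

Each cell contributes population-share × respondent value:
  0–7 yr: 0.19 × 7.5 = 1.425
  8–9 yr: 0.35 × 2.5 = 0.875
  10–11 yr: 0.22 × 3 = 0.66
  12+ yr: 0.24 × 10.5 = 2.52
Post-stratified estimate = 5.48 → 5.5.

5.5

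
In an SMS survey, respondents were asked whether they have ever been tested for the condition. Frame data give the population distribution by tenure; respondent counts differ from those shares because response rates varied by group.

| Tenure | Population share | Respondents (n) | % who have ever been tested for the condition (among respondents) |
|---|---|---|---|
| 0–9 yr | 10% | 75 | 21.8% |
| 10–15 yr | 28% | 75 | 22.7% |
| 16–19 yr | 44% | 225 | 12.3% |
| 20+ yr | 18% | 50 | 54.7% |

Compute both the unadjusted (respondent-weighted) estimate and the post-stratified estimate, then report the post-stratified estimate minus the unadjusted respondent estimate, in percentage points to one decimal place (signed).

+3.0 percentage points

Naive respondent-only estimate (weights = respondent counts):
  (75/425)×21.8 + (75/425)×22.7 + (225/425)×12.3 + (50/425)×54.7 = 20.8%
Post-stratifying to population shares instead:
  0.1×21.8 + 0.28×22.7 + 0.44×12.3 + 0.18×54.7 = 23.794%
Difference = 23.794 − 20.8 = 2.994 pp.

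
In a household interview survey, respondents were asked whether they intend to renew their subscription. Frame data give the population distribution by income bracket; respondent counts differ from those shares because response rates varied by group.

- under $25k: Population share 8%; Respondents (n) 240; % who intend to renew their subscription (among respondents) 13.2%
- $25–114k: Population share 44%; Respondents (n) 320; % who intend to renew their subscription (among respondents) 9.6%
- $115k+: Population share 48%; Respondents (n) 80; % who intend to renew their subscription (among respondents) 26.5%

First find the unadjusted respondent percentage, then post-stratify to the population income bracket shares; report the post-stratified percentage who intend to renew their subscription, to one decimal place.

Without adjustment, the pooled respondent share is:
  (240/640)×13.2 + (320/640)×9.6 + (80/640)×26.5 = 13.0625%
Reweighting by population income bracket shares:
  0.08×13.2 + 0.44×9.6 + 0.48×26.5 = 18%

18.0%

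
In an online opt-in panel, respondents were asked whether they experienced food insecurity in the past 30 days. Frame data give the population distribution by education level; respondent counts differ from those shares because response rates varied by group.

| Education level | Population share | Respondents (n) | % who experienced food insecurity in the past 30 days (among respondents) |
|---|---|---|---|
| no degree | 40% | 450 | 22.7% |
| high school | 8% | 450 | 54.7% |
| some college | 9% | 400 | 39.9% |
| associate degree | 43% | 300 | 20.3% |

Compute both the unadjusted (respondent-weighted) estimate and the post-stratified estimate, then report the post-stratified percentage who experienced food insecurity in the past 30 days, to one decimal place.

25.8%

Without adjustment, the pooled respondent share is:
  (450/1600)×22.7 + (450/1600)×54.7 + (400/1600)×39.9 + (300/1600)×20.3 = 35.55%
Post-stratified estimate weights by population shares:
  0.4×22.7 + 0.08×54.7 + 0.09×39.9 + 0.43×20.3 = 25.776%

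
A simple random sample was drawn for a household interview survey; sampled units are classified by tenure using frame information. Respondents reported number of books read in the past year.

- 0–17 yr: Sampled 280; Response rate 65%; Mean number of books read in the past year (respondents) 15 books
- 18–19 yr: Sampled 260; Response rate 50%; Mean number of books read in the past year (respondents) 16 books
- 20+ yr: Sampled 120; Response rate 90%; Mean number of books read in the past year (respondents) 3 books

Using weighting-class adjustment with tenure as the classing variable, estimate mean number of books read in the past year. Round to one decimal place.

Inverse-response-rate weighting restores each class to its sampled count, so class totals weight by n_sampled:
  0–17 yr: 280 × 15 = 4200
  18–19 yr: 260 × 16 = 4160
  20+ yr: 120 × 3 = 360
Adjusted estimate = 8720 / 660 = 13.2121 → 13.2.

13.2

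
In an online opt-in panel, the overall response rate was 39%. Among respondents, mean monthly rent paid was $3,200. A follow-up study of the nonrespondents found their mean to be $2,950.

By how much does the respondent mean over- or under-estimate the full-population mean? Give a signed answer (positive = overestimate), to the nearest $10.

+$150

Nonresponse fraction = 1 − 0.39 = 0.61.
Bias = (nonresponse fraction) × (respondent mean − nonrespondent mean)
     = 0.61 × (3200 − 2950) = 0.61 × 250 = 152.5.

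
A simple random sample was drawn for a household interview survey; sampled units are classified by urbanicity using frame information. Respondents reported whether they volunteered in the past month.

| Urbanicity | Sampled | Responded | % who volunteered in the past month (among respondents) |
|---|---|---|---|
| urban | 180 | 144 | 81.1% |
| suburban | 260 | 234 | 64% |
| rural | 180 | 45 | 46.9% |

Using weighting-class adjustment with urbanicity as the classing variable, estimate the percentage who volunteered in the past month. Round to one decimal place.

Response rates by class: urban 144/180 = 80%, suburban 234/260 = 90%, rural 45/180 = 25%.
Weighting each respondent by the inverse class response rate inflates each class back to its sampled size, so the class weight is n_sampled:
  urban: 180 × 81.1 = 14598
  suburban: 260 × 64 = 16,640
  rural: 180 × 46.9 = 8442
Adjusted estimate = 39,680 / 620 = 64 → 64.0%.

64.0%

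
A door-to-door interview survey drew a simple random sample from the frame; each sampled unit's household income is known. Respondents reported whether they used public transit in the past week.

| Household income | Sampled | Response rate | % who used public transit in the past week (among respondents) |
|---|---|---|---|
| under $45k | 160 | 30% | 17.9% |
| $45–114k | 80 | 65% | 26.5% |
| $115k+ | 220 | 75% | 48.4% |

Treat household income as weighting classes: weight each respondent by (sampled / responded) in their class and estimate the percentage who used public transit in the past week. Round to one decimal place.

Each respondent's weight = sampled/responded in their class; summing within a class gives n_sampled, so:
  under $45k: 160 × 17.9 = 2864
  $45–114k: 80 × 26.5 = 2120
  $115k+: 220 × 48.4 = 10,648
Adjusted estimate = 15,632 / 460 = 33.9826 → 34.0%.

34.0%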